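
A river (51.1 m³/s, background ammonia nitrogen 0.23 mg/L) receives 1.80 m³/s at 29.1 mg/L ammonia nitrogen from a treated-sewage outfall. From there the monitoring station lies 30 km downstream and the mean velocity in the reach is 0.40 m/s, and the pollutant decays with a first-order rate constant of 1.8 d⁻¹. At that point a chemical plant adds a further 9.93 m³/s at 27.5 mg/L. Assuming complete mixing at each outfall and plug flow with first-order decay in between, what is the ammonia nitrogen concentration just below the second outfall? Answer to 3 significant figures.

Conservation of mass: C = (51.10·0.2300 + 1.800·29.10) / 52.90 = 64.13/52.90 = 1.212 mg/L; combined flow 52.90 m³/s.
Travel time t = 30·1000 / 0.40 = 75000 s = 20.83 h.
Applying C = C₀e^(−kt): 1.212 × 0.2096 = 0.2541 mg/L.
Second outfall: C = (52.90·0.2541 + 9.930·27.50)/62.83 = 4.560 mg/L.

4.56 mg/L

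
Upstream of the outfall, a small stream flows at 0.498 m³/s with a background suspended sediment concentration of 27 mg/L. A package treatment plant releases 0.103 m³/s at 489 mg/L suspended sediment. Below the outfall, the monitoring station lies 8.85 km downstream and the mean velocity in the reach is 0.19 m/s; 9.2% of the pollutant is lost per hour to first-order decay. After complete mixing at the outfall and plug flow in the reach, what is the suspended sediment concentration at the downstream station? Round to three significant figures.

Flow-weighted average: C = (0.4980·27.00 + 0.1030·489.0) / 0.6010 = 63.81/0.6010 = 106.2 mg/L.
Travel time t = 8.85·1000 / 0.19 = 46580 s = 12.94 h.
9.2%/h lost → k = −ln(1 − 0.092) = 0.09651 h⁻¹.
Applying C = C₀e^(−kt): 106.2 × 0.2869 = 30.46 mg/L.

30.5 mg/L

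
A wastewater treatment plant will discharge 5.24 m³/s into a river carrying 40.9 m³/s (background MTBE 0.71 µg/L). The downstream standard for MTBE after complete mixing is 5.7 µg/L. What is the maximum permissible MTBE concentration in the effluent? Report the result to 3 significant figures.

At the limit, (Qr·Cr + Qe·Cₑ)/(Qr + Qe) = 5.7:
Cₑ = (46.14·5.7 − 40.90·0.7100) / 5.240 = 44.65 µg/L.

44.6 µg/L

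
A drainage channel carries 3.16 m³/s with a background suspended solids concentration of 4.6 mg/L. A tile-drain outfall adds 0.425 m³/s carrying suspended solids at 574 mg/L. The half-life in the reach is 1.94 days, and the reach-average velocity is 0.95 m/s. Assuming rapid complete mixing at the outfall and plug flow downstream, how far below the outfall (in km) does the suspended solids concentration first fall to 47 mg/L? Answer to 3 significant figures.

Mass balance: C = (3.160·4.600 + 0.4250·574.0) / 3.585 = 258.5/3.585 = 72.10 mg/L.
Half-life 1.94 d → k = ln 2 / 1.94 = 0.3573 d⁻¹.
Set 72.10·exp(−k·t) = 47 → t = ln(72.10/47)/k = 103500 s = 28.75 h.
Distance = v·t = 0.95·103500 = 98310 m = 98.31 km.

98.3 km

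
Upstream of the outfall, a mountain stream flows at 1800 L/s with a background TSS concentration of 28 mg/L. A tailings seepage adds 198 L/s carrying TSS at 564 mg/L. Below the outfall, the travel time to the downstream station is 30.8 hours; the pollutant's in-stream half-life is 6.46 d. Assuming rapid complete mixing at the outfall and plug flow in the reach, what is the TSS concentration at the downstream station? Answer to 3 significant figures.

Mass balance: C = (1800·28.00 + 198.0·564.0) / 1998 = 162100/1998 = 81.12 mg/L.
Half-life 6.46 d → k = ln 2 / 6.46 = 0.1073 d⁻¹.
After decay, C = 81.12 × e^(−kt) = 81.12 × 0.8714 = 70.68 mg/L.

70.7 mg/L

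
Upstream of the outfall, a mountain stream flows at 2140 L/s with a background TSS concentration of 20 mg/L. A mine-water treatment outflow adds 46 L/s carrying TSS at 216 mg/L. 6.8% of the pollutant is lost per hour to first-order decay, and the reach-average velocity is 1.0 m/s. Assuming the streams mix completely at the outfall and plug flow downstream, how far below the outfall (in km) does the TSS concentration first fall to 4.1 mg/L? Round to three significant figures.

90.6 km

Flow-weighted average: C = (2140·20.00 + 46.00·216.0) / 2186 = 52740/2186 = 24.12 mg/L.
6.8%/h lost → k = −ln(1 − 0.068) = 0.07042 h⁻¹.
Set 24.12·exp(−k·t) = 4.1 → t = ln(24.12/4.1)/k = 90600 s = 25.17 h.
Distance = v·t = 1.0·90600 = 90600 m = 90.60 km.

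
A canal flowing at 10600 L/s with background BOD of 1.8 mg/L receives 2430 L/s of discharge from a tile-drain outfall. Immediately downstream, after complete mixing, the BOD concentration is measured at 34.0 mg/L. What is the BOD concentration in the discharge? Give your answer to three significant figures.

Mass balance: 10600·1.800 + 2430·Cₑ = 13030·34.00
→ Cₑ = (13030·34.00 − 10600·1.800) / 2430 = 174.5 mg/L.

174 mg/L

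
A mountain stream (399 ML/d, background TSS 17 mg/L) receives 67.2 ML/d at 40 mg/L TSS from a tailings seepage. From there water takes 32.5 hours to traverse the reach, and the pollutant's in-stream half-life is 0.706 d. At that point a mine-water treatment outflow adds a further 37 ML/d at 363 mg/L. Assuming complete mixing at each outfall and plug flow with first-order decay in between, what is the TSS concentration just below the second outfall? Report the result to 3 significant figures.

31.7 mg/L

Flow-weighted average: C = (399.0·17.00 + 67.20·40.00) / 466.2 = 9471/466.2 = 20.32 mg/L; combined flow 466.2 ML/d.
Half-life 0.706 d → k = ln 2 / 0.706 = 0.9818 d⁻¹.
Decay over the reach: 20.32·exp(−kt) = 20.32·0.2646 = 5.376 mg/L.
Second outfall: C = (466.2·5.376 + 37.00·363.0)/503.2 = 31.67 mg/L.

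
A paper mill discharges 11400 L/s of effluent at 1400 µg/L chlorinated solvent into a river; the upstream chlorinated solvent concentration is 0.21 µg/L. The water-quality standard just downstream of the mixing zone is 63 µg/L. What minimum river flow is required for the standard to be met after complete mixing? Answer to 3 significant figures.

Set C_mix = 63: (Q·0.2100 + 11400·1400) / (Q + 11400) = 63
→ Q = 11400·(1400 − 63)/(63 − 0.2100) = 242700 L/s.

243000 L/s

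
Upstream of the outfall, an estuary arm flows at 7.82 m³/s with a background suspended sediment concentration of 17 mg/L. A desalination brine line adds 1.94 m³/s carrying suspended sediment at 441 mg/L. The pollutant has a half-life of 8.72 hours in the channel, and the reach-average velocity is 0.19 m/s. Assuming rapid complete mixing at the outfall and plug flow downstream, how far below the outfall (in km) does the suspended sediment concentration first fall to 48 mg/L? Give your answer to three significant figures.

After mixing, C = (7.820·17.00 + 1.940·441.0) / 9.760 = 988.5/9.760 = 101.3 mg/L.
Half-life 8.72 h → k = ln 2 / 8.72 = 0.07949 h⁻¹ = 1.908 d⁻¹.
Set 101.3·exp(−k·t) = 48 → t = ln(101.3/48)/k = 33820 s = 9.393 h.
Distance = v·t = 0.19·33820 = 6425 m = 6.425 km.

6.43 km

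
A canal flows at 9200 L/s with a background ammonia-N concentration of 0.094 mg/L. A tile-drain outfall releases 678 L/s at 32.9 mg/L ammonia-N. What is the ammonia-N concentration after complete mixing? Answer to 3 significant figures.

2.35 mg/L

Mass balance: C = (9200·0.09400 + 678.0·32.90) / 9878 = 23170/9878 = 2.346 mg/L.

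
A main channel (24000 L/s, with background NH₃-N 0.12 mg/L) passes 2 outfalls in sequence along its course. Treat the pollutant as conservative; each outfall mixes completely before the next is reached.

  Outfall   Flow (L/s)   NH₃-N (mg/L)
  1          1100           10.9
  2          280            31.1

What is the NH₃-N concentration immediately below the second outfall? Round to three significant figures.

0.929 mg/L

Below outfall 1: Q → 25100 L/s, C = (24000·0.1200 + 1100·10.90)/25100 = 0.5924 mg/L.
Below outfall 2: Q → 25380 L/s, C = (25100·0.5924 + 280.0·31.10)/25380 = 0.9290 mg/L.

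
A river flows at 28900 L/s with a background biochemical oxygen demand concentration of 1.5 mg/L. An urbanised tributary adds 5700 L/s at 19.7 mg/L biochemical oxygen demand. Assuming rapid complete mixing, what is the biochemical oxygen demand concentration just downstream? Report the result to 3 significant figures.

Flow-weighted average: C = (28900·1.500 + 5700·19.70) / 34600 = 155600/34600 = 4.498 mg/L.

4.50 mg/L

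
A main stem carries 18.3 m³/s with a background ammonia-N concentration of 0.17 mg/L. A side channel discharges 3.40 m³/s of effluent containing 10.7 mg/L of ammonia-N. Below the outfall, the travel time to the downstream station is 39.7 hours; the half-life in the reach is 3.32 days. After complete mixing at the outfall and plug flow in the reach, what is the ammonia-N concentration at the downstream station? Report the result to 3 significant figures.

1.29 mg/L

Mass balance: C = (18.30·0.1700 + 3.400·10.70) / 21.70 = 39.49/21.70 = 1.820 mg/L.
Half-life 3.32 d → k = ln 2 / 3.32 = 0.2088 d⁻¹.
First-order decay: C = 1.820·exp(−k·t) = 1.820·0.7080 = 1.288 mg/L.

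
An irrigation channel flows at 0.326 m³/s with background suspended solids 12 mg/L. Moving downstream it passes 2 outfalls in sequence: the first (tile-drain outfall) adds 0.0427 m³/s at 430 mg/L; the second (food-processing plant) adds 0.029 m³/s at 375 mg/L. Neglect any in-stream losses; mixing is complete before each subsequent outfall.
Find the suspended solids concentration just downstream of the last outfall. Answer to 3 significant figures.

83.3 mg/L

Below outfall 1: Q → 0.3687 m³/s, C = (0.3260·12.00 + 0.04270·430.0)/0.3687 = 60.41 mg/L.
Below outfall 2: Q → 0.3977 m³/s, C = (0.3687·60.41 + 0.02900·375.0)/0.3977 = 83.35 mg/L.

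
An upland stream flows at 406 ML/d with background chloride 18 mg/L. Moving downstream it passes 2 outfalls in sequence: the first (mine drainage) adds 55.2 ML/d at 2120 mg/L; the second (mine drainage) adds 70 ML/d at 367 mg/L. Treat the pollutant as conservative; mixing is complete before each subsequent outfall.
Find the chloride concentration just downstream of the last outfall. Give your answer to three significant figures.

After outfall 1: Q = 406.0 + 55.20 = 461.2 ML/d; C = (406.0·18.00 + 55.20·2120)/461.2 = 269.6 mg/L.
After outfall 2: Q = 461.2 + 70.00 = 531.2 ML/d; C = (461.2·269.6 + 70.00·367.0)/531.2 = 282.4 mg/L.

282 mg/L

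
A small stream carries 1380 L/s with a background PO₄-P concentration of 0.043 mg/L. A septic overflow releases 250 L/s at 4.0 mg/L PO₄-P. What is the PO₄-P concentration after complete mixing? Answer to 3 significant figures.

0.650 mg/L

Conservation of mass: C = (1380·0.04300 + 250.0·4.000) / 1630 = 1059/1630 = 0.6499 mg/L.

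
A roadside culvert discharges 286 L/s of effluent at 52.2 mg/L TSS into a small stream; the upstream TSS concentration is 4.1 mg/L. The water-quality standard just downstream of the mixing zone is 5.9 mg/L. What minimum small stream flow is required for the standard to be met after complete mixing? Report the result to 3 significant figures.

Set C_mix = 5.9: (Q·4.100 + 286.0·52.20) / (Q + 286.0) = 5.9
→ Q = 286.0·(52.20 − 5.9)/(5.9 − 4.100) = 7357 L/s.

7360 L/s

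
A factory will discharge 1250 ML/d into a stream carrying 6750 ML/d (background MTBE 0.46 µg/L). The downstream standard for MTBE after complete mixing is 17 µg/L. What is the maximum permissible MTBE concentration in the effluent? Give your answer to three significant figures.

At the limit, (Qr·Cr + Qe·Cₑ)/(Qr + Qe) = 17:
Cₑ = (8000·17 − 6750·0.4600) / 1250 = 106.3 µg/L.

106 µg/L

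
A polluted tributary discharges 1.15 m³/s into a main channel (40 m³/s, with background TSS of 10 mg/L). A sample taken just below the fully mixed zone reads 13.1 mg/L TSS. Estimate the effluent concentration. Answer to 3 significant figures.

121 mg/L

Mass balance: 40.00·10.00 + 1.150·Cₑ = 41.15·13.10
→ Cₑ = (41.15·13.10 − 40.00·10.00) / 1.150 = 120.9 mg/L.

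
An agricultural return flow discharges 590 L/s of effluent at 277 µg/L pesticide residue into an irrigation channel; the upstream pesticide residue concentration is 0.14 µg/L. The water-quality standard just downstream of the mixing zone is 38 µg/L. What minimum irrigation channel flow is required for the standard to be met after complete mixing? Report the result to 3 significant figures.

Set C_mix = 38: (Q·0.1400 + 590.0·277.0) / (Q + 590.0) = 38
→ Q = 590.0·(277.0 − 38)/(38 − 0.1400) = 3725 L/s.

3720 L/s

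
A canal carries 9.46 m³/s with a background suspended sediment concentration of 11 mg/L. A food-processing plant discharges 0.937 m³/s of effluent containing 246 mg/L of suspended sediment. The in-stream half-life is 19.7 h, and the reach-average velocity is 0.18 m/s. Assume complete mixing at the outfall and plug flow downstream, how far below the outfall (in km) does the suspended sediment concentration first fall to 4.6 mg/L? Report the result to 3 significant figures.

35.8 km

Conservation of mass: C = (9.460·11.00 + 0.9370·246.0) / 10.40 = 334.6/10.40 = 32.18 mg/L.
Half-life 19.7 h → k = ln 2 / 19.7 = 0.03519 h⁻¹ = 0.8444 d⁻¹.
Set 32.18·exp(−k·t) = 4.6 → t = ln(32.18/4.6)/k = 199000 s = 55.29 h.
Distance = v·t = 0.18·199000 = 35830 m = 35.83 km.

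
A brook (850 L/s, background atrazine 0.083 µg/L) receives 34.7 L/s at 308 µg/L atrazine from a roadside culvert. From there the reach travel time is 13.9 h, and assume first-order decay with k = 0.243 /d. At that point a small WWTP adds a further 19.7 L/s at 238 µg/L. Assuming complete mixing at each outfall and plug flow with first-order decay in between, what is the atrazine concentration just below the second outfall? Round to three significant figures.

15.5 µg/L

After mixing, C = (850.0·0.08300 + 34.70·308.0) / 884.7 = 10760/884.7 = 12.16 µg/L; combined flow 884.7 L/s.
Applying C = C₀e^(−kt): 12.16 × 0.8687 = 10.56 µg/L.
Second outfall: C = (884.7·10.56 + 19.70·238.0)/904.4 = 15.52 µg/L.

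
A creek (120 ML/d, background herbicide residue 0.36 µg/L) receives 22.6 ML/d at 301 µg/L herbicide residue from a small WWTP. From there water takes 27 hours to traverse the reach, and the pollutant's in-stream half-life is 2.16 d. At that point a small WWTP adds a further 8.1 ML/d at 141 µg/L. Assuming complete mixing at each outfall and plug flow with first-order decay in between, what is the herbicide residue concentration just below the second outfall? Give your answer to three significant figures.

Mixed concentration C = ΣQC/ΣQ = (120.0·0.3600 + 22.60·301.0) / 142.6 = 6846/142.6 = 48.01 µg/L; combined flow 142.6 ML/d.
Half-life 2.16 d → k = ln 2 / 2.16 = 0.3209 d⁻¹.
Applying C = C₀e^(−kt): 48.01 × 0.6970 = 33.46 µg/L.
At the second outfall, C = (142.6·33.46 + 8.100·141.0) / (142.6 + 8.100) = 39.24 µg/L.

39.2 µg/L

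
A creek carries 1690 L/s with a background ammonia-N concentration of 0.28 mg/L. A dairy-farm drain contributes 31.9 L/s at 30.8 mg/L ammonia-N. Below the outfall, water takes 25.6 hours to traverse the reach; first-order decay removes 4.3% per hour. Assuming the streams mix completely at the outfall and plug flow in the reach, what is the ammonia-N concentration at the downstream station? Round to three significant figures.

0.274 mg/L

After mixing, C = (1690·0.2800 + 31.90·30.80) / 1722 = 1456/1722 = 0.8454 mg/L.
4.3%/h lost → k = −ln(1 − 0.043) = 0.04395 h⁻¹.
Applying C = C₀e^(−kt): 0.8454 × 0.3246 = 0.2744 mg/L.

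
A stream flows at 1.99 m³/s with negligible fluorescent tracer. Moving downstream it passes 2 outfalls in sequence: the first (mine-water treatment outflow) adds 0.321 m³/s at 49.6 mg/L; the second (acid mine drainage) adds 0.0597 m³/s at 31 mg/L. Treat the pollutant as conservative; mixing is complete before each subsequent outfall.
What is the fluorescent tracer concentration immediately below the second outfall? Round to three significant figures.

7.50 mg/L

After outfall 1: Q = 1.990 + 0.3210 = 2.311 m³/s; C = (1.990·0 + 0.3210·49.60)/2.311 = 6.889 mg/L.
After outfall 2: Q = 2.311 + 0.05970 = 2.371 m³/s; C = (2.311·6.889 + 0.05970·31.00)/2.371 = 7.497 mg/L.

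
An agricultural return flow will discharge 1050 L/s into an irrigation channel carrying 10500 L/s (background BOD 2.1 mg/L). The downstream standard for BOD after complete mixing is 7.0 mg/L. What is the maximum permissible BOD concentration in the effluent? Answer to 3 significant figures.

At the limit, (Qr·Cr + Qe·Cₑ)/(Qr + Qe) = 7.0:
Cₑ = (11550·7.0 − 10500·2.100) / 1050 = 56.00 mg/L.

56.0 mg/L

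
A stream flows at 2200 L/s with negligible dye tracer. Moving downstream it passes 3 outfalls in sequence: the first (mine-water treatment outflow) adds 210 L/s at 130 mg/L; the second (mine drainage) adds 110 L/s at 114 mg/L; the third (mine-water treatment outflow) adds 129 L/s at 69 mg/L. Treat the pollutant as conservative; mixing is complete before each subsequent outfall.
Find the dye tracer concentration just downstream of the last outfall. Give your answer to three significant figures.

18.4 mg/L

Outfall 1: combined Q = 2410 L/s; C = (2200·0 + 210.0·130.0)/2410 = 11.33 mg/L.
Outfall 2: combined Q = 2520 L/s; C = (2410·11.33 + 110.0·114.0)/2520 = 15.81 mg/L.
Outfall 3: combined Q = 2649 L/s; C = (2520·15.81 + 129.0·69.00)/2649 = 18.40 mg/L.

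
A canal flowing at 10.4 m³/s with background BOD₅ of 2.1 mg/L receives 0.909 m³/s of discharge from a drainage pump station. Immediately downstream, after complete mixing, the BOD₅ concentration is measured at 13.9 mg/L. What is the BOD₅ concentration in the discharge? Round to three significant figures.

149 mg/L

Mass balance: 10.40·2.100 + 0.9090·Cₑ = 11.31·13.90
→ Cₑ = (11.31·13.90 − 10.40·2.100) / 0.9090 = 148.9 mg/L.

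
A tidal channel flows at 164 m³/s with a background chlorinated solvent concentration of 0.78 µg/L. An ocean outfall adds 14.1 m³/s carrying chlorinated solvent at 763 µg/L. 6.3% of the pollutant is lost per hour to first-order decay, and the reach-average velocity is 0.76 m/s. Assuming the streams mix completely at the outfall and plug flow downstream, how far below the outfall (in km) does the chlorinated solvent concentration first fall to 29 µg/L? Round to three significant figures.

Mass balance: C = (164.0·0.7800 + 14.10·763.0) / 178.1 = 10890/178.1 = 61.12 µg/L.
6.3%/h lost → k = −ln(1 − 0.063) = 0.06507 h⁻¹.
Set 61.12·exp(−k·t) = 29 → t = ln(61.12/29)/k = 41250 s = 11.46 h.
Distance = v·t = 0.76·41250 = 31350 m = 31.35 km.

31.3 km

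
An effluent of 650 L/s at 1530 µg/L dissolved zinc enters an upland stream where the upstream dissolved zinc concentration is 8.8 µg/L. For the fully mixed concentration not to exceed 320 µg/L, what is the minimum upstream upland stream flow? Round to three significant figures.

Set C_mix = 320: (Q·8.800 + 650.0·1530) / (Q + 650.0) = 320
→ Q = 650.0·(1530 − 320)/(320 − 8.800) = 2527 L/s.

2530 L/s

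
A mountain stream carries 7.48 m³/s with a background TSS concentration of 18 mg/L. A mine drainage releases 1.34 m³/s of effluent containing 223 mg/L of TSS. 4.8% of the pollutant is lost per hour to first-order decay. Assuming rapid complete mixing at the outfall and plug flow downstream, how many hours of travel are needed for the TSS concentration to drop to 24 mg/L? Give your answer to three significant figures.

Mixed concentration C = ΣQC/ΣQ = (7.480·18.00 + 1.340·223.0) / 8.820 = 433.5/8.820 = 49.15 mg/L.
4.8%/h lost → k = −ln(1 − 0.048) = 0.04919 h⁻¹.
49.15·exp(−k·t) = 24 → t = ln(49.15/24)/k = 52450 s = 14.57 h.

14.6 h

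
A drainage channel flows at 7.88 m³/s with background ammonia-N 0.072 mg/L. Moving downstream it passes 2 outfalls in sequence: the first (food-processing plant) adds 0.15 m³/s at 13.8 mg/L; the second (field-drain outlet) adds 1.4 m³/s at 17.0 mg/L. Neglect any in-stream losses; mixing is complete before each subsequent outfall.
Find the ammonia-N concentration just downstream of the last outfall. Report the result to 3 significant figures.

2.80 mg/L

After outfall 1: Q = 7.880 + 0.1500 = 8.030 m³/s; C = (7.880·0.07200 + 0.1500·13.80)/8.030 = 0.3284 mg/L.
After outfall 2: Q = 8.030 + 1.400 = 9.430 m³/s; C = (8.030·0.3284 + 1.400·17.00)/9.430 = 2.804 mg/L.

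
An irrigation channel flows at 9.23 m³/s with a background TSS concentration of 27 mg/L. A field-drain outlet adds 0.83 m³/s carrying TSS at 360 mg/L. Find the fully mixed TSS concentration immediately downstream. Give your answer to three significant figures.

54.5 mg/L

Flow-weighted average: C = (9.230·27.00 + 0.8300·360.0) / 10.06 = 548.0/10.06 = 54.47 mg/L.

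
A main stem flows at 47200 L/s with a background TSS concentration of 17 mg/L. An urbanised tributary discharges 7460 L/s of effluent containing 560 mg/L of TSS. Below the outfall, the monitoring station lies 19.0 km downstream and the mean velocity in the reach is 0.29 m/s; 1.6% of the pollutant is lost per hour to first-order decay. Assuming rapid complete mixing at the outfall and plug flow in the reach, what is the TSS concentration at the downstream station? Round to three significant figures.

After mixing, C = (47200·17.00 + 7460·560.0) / 54660 = 4980000/54660 = 91.11 mg/L.
Travel time t = 19.0·1000 / 0.29 = 65520 s = 18.20 h.
1.6%/h lost → k = −ln(1 − 0.016) = 0.01613 h⁻¹.
Applying C = C₀e^(−kt): 91.11 × 0.7456 = 67.93 mg/L.

67.9 mg/L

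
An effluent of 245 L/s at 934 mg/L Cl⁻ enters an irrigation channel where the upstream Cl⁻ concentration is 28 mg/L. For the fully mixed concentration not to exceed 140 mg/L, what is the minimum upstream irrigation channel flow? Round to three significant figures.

Set C_mix = 140: (Q·28.00 + 245.0·934.0) / (Q + 245.0) = 140
→ Q = 245.0·(934.0 − 140)/(140 − 28.00) = 1737 L/s.

1740 L/s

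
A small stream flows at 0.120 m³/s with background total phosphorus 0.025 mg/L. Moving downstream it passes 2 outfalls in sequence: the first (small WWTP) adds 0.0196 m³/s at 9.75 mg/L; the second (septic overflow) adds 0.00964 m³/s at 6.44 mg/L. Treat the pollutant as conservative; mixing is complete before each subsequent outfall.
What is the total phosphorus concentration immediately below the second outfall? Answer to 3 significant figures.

After outfall 1: Q = 0.1200 + 0.01960 = 0.1396 m³/s; C = (0.1200·0.02500 + 0.01960·9.750)/0.1396 = 1.390 mg/L.
After outfall 2: Q = 0.1396 + 0.009640 = 0.1492 m³/s; C = (0.1396·1.390 + 0.009640·6.440)/0.1492 = 1.717 mg/L.

1.72 mg/L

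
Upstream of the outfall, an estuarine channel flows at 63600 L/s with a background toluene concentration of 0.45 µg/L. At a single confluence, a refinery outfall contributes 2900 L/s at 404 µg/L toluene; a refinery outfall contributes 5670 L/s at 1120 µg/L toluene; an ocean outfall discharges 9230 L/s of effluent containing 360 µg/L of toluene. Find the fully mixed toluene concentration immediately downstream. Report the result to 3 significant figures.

Mass balance: C = (63600·0.4500 + 2900·404.0 + 5670·1120 + 9230·360.0) / 81400 = 10870000/81400 = 133.6 µg/L.

134 µg/L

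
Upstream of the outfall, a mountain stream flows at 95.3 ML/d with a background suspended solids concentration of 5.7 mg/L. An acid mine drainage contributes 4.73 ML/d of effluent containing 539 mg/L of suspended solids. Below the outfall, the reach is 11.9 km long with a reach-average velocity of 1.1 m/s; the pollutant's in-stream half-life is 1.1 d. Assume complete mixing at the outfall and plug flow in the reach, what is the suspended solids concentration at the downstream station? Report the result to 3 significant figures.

Mass balance: C = (95.30·5.700 + 4.730·539.0) / 100.0 = 3093/100.0 = 30.92 mg/L.
Travel time t = 11.9·1000 / 1.1 = 10820 s = 3.005 h.
Half-life 1.1 d → k = ln 2 / 1.1 = 0.6301 d⁻¹.
First-order decay: C = 30.92·exp(−k·t) = 30.92·0.9241 = 28.57 mg/L.

28.6 mg/L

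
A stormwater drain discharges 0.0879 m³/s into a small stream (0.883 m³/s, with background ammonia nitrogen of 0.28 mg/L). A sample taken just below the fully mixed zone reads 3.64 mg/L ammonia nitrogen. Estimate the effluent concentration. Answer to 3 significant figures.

Mass balance: 0.8830·0.2800 + 0.08790·Cₑ = 0.9709·3.640
→ Cₑ = (0.9709·3.640 − 0.8830·0.2800) / 0.08790 = 37.39 mg/L.

37.4 mg/L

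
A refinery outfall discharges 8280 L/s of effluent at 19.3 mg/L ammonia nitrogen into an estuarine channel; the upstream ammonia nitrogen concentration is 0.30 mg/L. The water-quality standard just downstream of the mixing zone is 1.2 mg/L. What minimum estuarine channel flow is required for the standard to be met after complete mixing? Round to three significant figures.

Set C_mix = 1.2: (Q·0.3000 + 8280·19.30) / (Q + 8280) = 1.2
→ Q = 8280·(19.30 − 1.2)/(1.2 − 0.3000) = 166500 L/s.

167000 L/s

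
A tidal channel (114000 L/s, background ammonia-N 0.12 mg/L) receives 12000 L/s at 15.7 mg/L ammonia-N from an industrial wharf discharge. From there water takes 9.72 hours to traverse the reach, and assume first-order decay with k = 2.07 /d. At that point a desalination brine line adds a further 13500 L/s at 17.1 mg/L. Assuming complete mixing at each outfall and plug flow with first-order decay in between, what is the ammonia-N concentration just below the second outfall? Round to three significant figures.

2.28 mg/L

After mixing, C = (114000·0.1200 + 12000·15.70) / 126000 = 202100/126000 = 1.604 mg/L; combined flow 126000 L/s.
First-order decay: C = 1.604·exp(−k·t) = 1.604·0.4324 = 0.6935 mg/L.
At the second outfall, C = (126000·0.6935 + 13500·17.10) / (126000 + 13500) = 2.281 mg/L.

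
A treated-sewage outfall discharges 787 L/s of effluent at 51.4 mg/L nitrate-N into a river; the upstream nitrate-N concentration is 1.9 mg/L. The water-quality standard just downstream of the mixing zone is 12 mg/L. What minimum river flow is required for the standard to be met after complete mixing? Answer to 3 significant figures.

3070 L/s

Set C_mix = 12: (Q·1.900 + 787.0·51.40) / (Q + 787.0) = 12
→ Q = 787.0·(51.40 − 12)/(12 − 1.900) = 3070 L/s.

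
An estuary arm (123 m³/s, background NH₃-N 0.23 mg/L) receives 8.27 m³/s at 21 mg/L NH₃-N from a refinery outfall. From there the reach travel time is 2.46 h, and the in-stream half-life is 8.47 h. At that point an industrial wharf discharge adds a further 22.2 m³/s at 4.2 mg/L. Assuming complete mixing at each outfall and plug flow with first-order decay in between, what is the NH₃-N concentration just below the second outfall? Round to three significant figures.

After mixing, C = (123.0·0.2300 + 8.270·21.00) / 131.3 = 202.0/131.3 = 1.539 mg/L; combined flow 131.3 m³/s.
Half-life 8.47 h → k = ln 2 / 8.47 = 0.08184 h⁻¹ = 1.964 d⁻¹.
First-order decay: C = 1.539·exp(−k·t) = 1.539·0.8177 = 1.258 mg/L.
At the second outfall, C = (131.3·1.258 + 22.20·4.200) / (131.3 + 22.20) = 1.684 mg/L.

1.68 mg/L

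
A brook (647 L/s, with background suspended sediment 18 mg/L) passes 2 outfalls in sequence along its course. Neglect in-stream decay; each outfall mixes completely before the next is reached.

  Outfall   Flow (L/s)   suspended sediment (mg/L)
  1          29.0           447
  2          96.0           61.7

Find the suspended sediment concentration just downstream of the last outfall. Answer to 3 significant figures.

39.5 mg/L

Below outfall 1: Q → 676.0 L/s, C = (647.0·18.00 + 29.00·447.0)/676.0 = 36.40 mg/L.
Below outfall 2: Q → 772.0 L/s, C = (676.0·36.40 + 96.00·61.70)/772.0 = 39.55 mg/L.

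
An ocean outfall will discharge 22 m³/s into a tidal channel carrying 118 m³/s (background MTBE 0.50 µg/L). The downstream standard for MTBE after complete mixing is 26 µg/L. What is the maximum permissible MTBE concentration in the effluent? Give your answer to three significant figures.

163 µg/L

At the limit, (Qr·Cr + Qe·Cₑ)/(Qr + Qe) = 26:
Cₑ = (140.0·26 − 118.0·0.5000) / 22.00 = 162.8 µg/L.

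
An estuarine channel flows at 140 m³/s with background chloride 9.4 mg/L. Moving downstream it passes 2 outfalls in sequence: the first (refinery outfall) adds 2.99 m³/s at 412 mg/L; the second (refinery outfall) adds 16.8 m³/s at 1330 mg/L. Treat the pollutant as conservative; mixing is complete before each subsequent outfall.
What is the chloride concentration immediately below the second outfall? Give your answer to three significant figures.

156 mg/L

Outfall 1: combined Q = 143.0 m³/s; C = (140.0·9.400 + 2.990·412.0)/143.0 = 17.82 mg/L.
Outfall 2: combined Q = 159.8 m³/s; C = (143.0·17.82 + 16.80·1330)/159.8 = 155.8 mg/L.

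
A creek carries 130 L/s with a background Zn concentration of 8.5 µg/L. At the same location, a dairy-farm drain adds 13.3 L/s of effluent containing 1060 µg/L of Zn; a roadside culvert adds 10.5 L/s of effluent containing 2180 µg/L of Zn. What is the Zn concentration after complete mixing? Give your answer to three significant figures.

After mixing, C = (130.0·8.500 + 13.30·1060 + 10.50·2180) / 153.8 = 38090/153.8 = 247.7 µg/L.

248 µg/L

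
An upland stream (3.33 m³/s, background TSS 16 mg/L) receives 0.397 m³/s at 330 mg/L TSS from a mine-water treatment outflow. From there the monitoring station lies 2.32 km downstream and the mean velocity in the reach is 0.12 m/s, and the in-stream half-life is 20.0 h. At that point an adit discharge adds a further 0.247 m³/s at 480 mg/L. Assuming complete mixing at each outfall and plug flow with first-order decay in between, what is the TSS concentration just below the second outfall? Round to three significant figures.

After mixing, C = (3.330·16.00 + 0.3970·330.0) / 3.727 = 184.3/3.727 = 49.45 mg/L; combined flow 3.727 m³/s.
Travel time t = 2.32·1000 / 0.12 = 19330 s = 5.370 h.
Half-life 20.0 h → k = ln 2 / 20.0 = 0.03466 h⁻¹ = 0.8318 d⁻¹.
Applying C = C₀e^(−kt): 49.45 × 0.8302 = 41.05 mg/L.
Second outfall: C = (3.727·41.05 + 0.2470·480.0)/3.974 = 68.33 mg/L.

68.3 mg/L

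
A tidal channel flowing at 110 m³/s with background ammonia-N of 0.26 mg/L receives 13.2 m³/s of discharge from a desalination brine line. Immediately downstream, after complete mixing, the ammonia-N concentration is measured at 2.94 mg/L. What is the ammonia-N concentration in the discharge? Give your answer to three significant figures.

Mass balance: 110.0·0.2600 + 13.20·Cₑ = 123.2·2.940
→ Cₑ = (123.2·2.940 − 110.0·0.2600) / 13.20 = 25.27 mg/L.

25.3 mg/L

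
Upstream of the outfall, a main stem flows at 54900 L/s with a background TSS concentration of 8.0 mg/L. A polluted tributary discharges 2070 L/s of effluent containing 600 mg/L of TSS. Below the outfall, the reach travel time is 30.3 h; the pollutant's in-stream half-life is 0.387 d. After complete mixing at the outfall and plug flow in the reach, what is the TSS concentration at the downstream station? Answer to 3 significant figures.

3.08 mg/L

Conservation of mass: C = (54900·8.000 + 2070·600.0) / 56970 = 1681000/56970 = 29.51 mg/L.
Half-life 0.387 d → k = ln 2 / 0.387 = 1.791 d⁻¹.
Decay over the reach: 29.51·exp(−kt) = 29.51·0.1042 = 3.076 mg/L.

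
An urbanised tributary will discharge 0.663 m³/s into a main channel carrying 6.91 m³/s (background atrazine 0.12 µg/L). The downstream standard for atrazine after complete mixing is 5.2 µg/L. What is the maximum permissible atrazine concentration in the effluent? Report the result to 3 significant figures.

58.1 µg/L

At the limit, (Qr·Cr + Qe·Cₑ)/(Qr + Qe) = 5.2:
Cₑ = (7.573·5.2 − 6.910·0.1200) / 0.6630 = 58.15 µg/L.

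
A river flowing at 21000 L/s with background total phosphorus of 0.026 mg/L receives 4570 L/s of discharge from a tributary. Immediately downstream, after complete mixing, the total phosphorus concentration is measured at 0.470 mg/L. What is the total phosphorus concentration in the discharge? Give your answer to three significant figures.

2.51 mg/L

Mass balance: 21000·0.02600 + 4570·Cₑ = 25570·0.4700
→ Cₑ = (25570·0.4700 − 21000·0.02600) / 4570 = 2.510 mg/L.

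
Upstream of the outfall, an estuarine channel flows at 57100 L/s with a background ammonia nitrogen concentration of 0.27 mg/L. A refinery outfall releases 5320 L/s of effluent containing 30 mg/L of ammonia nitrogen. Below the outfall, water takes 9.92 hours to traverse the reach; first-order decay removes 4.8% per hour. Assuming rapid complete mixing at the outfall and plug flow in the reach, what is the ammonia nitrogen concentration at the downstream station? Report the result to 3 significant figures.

1.72 mg/L

Mass balance: C = (57100·0.2700 + 5320·30.00) / 62420 = 175000/62420 = 2.804 mg/L.
4.8%/h lost → k = −ln(1 − 0.048) = 0.04919 h⁻¹.
First-order decay: C = 2.804·exp(−k·t) = 2.804·0.6139 = 1.721 mg/L.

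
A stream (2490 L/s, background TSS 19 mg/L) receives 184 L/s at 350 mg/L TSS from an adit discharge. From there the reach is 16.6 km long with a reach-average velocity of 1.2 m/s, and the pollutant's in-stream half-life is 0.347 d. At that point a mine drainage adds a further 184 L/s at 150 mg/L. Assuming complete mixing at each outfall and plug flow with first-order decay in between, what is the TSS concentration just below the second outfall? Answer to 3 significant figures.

38.0 mg/L

Flow-weighted average: C = (2490·19.00 + 184.0·350.0) / 2674 = 111700/2674 = 41.78 mg/L; combined flow 2674 L/s.
Travel time t = 16.6·1000 / 1.2 = 13830 s = 3.843 h.
Half-life 0.347 d → k = ln 2 / 0.347 = 1.998 d⁻¹.
Decay over the reach: 41.78·exp(−kt) = 41.78·0.7263 = 30.34 mg/L.
At the second outfall, C = (2674·30.34 + 184.0·150.0) / (2674 + 184.0) = 38.04 mg/L.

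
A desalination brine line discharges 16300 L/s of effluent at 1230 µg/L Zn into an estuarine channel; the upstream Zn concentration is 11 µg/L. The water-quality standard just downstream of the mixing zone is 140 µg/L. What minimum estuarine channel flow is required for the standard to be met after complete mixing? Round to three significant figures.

Set C_mix = 140: (Q·11.00 + 16300·1230) / (Q + 16300) = 140
→ Q = 16300·(1230 − 140)/(140 − 11.00) = 137700 L/s.

138000 L/s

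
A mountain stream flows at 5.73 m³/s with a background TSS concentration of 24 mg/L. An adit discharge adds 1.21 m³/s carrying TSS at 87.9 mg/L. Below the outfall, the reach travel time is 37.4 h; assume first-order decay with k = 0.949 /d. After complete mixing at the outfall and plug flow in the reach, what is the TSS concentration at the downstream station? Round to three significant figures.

8.01 mg/L

Mixed concentration C = ΣQC/ΣQ = (5.730·24.00 + 1.210·87.90) / 6.940 = 243.9/6.940 = 35.14 mg/L.
First-order decay: C = 35.14·exp(−k·t) = 35.14·0.2279 = 8.009 mg/L.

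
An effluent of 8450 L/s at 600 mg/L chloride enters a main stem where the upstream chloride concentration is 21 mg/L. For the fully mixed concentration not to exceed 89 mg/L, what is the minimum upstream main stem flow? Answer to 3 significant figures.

Set C_mix = 89: (Q·21.00 + 8450·600.0) / (Q + 8450) = 89
→ Q = 8450·(600.0 − 89)/(89 − 21.00) = 63500 L/s.

63500 L/s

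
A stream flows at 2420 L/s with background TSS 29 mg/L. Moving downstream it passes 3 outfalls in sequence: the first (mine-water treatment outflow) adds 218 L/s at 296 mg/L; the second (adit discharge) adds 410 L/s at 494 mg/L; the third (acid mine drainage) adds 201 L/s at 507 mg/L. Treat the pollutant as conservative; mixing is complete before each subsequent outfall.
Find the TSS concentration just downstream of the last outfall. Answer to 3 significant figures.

135 mg/L

After outfall 1: Q = 2420 + 218.0 = 2638 L/s; C = (2420·29.00 + 218.0·296.0)/2638 = 51.06 mg/L.
After outfall 2: Q = 2638 + 410.0 = 3048 L/s; C = (2638·51.06 + 410.0·494.0)/3048 = 110.6 mg/L.
After outfall 3: Q = 3048 + 201.0 = 3249 L/s; C = (3048·110.6 + 201.0·507.0)/3249 = 135.2 mg/L.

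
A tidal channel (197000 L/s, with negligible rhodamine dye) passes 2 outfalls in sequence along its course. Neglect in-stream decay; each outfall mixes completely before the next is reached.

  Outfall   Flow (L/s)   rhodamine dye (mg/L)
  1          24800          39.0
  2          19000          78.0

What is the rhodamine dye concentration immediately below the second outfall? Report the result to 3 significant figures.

After outfall 1: Q = 197000 + 24800 = 221800 L/s; C = (197000·0 + 24800·39.00)/221800 = 4.361 mg/L.
After outfall 2: Q = 221800 + 19000 = 240800 L/s; C = (221800·4.361 + 19000·78.00)/240800 = 10.17 mg/L.

10.2 mg/L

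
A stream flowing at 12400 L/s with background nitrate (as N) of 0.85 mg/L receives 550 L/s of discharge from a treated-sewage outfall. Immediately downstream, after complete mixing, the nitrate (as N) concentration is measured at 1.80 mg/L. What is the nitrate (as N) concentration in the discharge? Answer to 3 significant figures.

23.2 mg/L

Mass balance: 12400·0.8500 + 550.0·Cₑ = 12950·1.800
→ Cₑ = (12950·1.800 − 12400·0.8500) / 550.0 = 23.22 mg/L.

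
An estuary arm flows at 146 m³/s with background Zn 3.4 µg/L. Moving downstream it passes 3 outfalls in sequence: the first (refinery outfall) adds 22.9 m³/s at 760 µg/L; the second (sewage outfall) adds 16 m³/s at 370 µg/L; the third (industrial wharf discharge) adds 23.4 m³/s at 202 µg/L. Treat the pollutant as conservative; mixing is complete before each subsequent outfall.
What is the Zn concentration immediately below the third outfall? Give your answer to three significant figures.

Below outfall 1: Q → 168.9 m³/s, C = (146.0·3.400 + 22.90·760.0)/168.9 = 106.0 µg/L.
Below outfall 2: Q → 184.9 m³/s, C = (168.9·106.0 + 16.00·370.0)/184.9 = 128.8 µg/L.
Below outfall 3: Q → 208.3 m³/s, C = (184.9·128.8 + 23.40·202.0)/208.3 = 137.0 µg/L.

137 µg/L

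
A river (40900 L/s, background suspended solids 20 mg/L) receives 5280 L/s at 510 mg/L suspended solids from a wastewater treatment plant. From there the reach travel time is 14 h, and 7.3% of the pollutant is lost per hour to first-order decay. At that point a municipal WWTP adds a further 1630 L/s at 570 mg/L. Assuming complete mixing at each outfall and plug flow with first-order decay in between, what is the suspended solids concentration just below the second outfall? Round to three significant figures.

Conservation of mass: C = (40900·20.00 + 5280·510.0) / 46180 = 3511000/46180 = 76.02 mg/L; combined flow 46180 L/s.
7.3%/h lost → k = −ln(1 − 0.073) = 0.07580 h⁻¹.
First-order decay: C = 76.02·exp(−k·t) = 76.02·0.3460 = 26.31 mg/L.
At the second outfall, C = (46180·26.31 + 1630·570.0) / (46180 + 1630) = 44.84 mg/L.

44.8 mg/L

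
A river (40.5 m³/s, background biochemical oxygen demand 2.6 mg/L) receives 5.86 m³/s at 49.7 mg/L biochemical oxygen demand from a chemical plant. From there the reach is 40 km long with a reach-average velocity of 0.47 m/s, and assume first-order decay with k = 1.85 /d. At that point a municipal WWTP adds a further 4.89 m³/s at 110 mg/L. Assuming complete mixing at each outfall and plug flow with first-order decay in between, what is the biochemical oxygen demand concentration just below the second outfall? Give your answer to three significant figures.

Mixed concentration C = ΣQC/ΣQ = (40.50·2.600 + 5.860·49.70) / 46.36 = 396.5/46.36 = 8.554 mg/L; combined flow 46.36 m³/s.
Travel time t = 40·1000 / 0.47 = 85110 s = 23.64 h.
After decay, C = 8.554 × e^(−kt) = 8.554 × 0.1617 = 1.383 mg/L.
Second outfall: C = (46.36·1.383 + 4.890·110.0)/51.25 = 11.75 mg/L.

11.7 mg/L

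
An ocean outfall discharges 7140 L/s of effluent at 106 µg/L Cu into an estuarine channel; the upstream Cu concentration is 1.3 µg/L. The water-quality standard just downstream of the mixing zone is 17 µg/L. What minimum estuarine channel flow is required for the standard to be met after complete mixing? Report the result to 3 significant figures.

40500 L/s

Set C_mix = 17: (Q·1.300 + 7140·106.0) / (Q + 7140) = 17
→ Q = 7140·(106.0 − 17)/(17 − 1.300) = 40480 L/s.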